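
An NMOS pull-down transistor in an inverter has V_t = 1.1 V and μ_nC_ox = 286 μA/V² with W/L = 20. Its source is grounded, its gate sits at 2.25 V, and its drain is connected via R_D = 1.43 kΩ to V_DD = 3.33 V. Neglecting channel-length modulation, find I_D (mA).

I_D = 2.07 mA

V_GS = V_G = 2.25 V, so V_ov = 2.25 − 1.1 = 1.15 V.
k_n = μ_nC_ox · (W/L) = 5.72 mA/V².
Assume saturation: I_D = ½ k_n V_ov² = 0.5 × 5.72 × 1.15² = 3.78 mA, giving V_DS = V_DD − I_D R_D = 3.33 − 3.78 × 1.43 = -2.08 V.
But -2.08 V < V_ov = 1.15 V, so the device is actually in triode.
In triode I_D = k_n[V_ov V_DS − ½ V_DS²] and I_D = (V_DD − V_DS)/R_D. Equating: 4.09 V_DS² − 10.41 V_DS + 3.33 = 0, giving V_DS = 0.375 V (the root below V_ov).
I_D = (3.33 − 0.375) / 1.43 = 2.07 mA.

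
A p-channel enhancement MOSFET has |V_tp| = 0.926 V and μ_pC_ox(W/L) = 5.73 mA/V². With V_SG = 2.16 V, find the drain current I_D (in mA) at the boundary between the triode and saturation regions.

I_D = 4.36 mA

At the boundary V_SD = V_ov = V_SG − |V_tp| = 2.16 − 0.926 = 1.23 V.
I_D = ½ k_p V_ov² = 0.5 × 5.73 × 1.23² = 4.36 mA.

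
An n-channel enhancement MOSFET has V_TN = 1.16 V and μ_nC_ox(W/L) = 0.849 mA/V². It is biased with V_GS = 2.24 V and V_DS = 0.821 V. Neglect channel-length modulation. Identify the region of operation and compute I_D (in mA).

V_ov = V_GS − V_TN = 2.24 − 1.16 = 1.08 V.
Since V_DS = 0.821 V < V_ov = 1.08 V, the device is in the triode region.
I_D = k_n [V_ov · V_DS − ½ V_DS²] = 0.849 × [1.08 × 0.821 − 0.5 × 0.821²] = 0.467 mA.

Triode; I_D = 0.467 mA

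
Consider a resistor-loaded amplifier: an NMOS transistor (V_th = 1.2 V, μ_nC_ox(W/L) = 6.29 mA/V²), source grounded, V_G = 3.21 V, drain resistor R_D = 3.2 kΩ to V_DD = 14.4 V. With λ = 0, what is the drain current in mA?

I_D = 4.38 mA

V_GS = V_G = 3.21 V, so V_ov = 3.21 − 1.2 = 2.01 V.
Assume saturation: I_D = ½ k_n V_ov² = 0.5 × 6.29 × 2.01² = 12.7 mA, giving V_DS = V_DD − I_D R_D = 14.4 − 12.7 × 3.2 = -26.3 V.
But -26.3 V < V_ov = 2.01 V, so the device is actually in triode.
In triode I_D = k_n[V_ov V_DS − ½ V_DS²] and I_D = (V_DD − V_DS)/R_D. Equating: 10.1 V_DS² − 41.46 V_DS + 14.4 = 0, giving V_DS = 0.383 V (the root below V_ov).
I_D = (14.4 − 0.383) / 3.2 = 4.38 mA.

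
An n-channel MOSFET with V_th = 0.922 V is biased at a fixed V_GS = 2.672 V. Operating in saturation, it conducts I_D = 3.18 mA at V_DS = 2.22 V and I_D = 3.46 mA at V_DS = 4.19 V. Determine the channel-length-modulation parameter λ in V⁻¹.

λ = 0.0496 V⁻¹

With V_GS fixed, I_D ∝ (1 + λ V_DS) in saturation, so I_D2/I_D1 = (1 + λ V_DS2)/(1 + λ V_DS1).
3.46/3.18 = 1.088 = (1 + 4.19 λ)/(1 + 2.22 λ).
Solving: λ (I_D1 V_DS2 − I_D2 V_DS1) = I_D2 − I_D1, so λ = (3.46 − 3.18) / (3.18 × 4.19 − 3.46 × 2.22) = 0.28 / 5.64 = 0.0496 V⁻¹.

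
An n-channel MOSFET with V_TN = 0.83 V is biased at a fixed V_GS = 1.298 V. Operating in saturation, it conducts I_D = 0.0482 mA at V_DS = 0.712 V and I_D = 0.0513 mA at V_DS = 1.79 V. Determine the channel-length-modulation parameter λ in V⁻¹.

λ = 0.0623 V⁻¹

With V_GS fixed, I_D ∝ (1 + λ V_DS) in saturation, so I_D2/I_D1 = (1 + λ V_DS2)/(1 + λ V_DS1).
0.0513/0.0482 = 1.064 = (1 + 1.79 λ)/(1 + 0.712 λ).
Solving: λ (I_D1 V_DS2 − I_D2 V_DS1) = I_D2 − I_D1, so λ = (0.0513 − 0.0482) / (0.0482 × 1.79 − 0.0513 × 0.712) = 0.0031 / 0.0498 = 0.0623 V⁻¹.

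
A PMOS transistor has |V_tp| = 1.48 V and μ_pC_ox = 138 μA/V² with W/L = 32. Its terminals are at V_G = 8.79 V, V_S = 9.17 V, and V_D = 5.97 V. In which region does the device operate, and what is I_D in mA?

V_SG = V_S − V_G = 9.17 − 8.79 = 0.38 V; V_SD = V_S − V_D = 9.17 − 5.97 = 3.2 V.
V_SG = 0.38 V < |V_tp| = 1.48 V, so the transistor is in cutoff.

Cutoff; I_D = 0 mA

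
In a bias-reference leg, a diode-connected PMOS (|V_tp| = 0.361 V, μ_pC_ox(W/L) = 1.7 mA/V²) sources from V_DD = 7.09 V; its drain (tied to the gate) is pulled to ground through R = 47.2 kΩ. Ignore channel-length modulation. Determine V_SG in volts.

V_SG = 0.758 V

With gate tied to drain, V_SG = V_SD ≥ V_SG − |V_tp|, so the device is in saturation.
KCL at the drain: ½ k_p (V_SG − |V_tp|)² = (V_DD − V_SG)/R.
Let x = V_SG − 0.361. Then 40.1 x² + x − 6.729 = 0, giving x = 0.397 V (positive root), so V_SG = 0.758 V.
I_D = (V_DD − V_SG)/R = (7.09 − 0.758) / 47.2 = 0.134 mA.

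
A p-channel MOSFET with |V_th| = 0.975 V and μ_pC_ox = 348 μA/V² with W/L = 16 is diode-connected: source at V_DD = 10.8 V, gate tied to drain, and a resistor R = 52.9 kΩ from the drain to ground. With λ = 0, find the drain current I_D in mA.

With gate tied to drain, V_SG = V_SD ≥ V_SG − |V_th|, so the device is in saturation.
k_p = μ_pC_ox · (W/L) = 5.568 mA/V².
KCL at the drain: ½ k_p (V_SG − |V_th|)² = (V_DD − V_SG)/R.
Let x = V_SG − 0.975. Then 147 x² + x − 9.825 = 0, giving x = 0.255 V (positive root), so V_SG = 1.23 V.
I_D = (V_DD − V_SG)/R = (10.8 − 1.23) / 52.9 = 0.181 mA.

I_D = 0.181 mA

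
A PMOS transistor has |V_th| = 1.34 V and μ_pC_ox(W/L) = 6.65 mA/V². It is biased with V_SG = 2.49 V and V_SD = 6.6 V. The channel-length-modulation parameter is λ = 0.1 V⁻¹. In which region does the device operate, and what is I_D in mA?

Saturation; I_D = 7.30 mA

V_ov = V_SG − |V_th| = 2.49 − 1.34 = 1.15 V.
Since V_SD = 6.6 V ≥ V_ov = 1.15 V, the device is in saturation.
I_D = ½ k_p V_ov² (1 + λ V_SD) = 0.5 × 6.65 × 1.15² × (1 + 0.1 × 6.6) = 7.3 mA.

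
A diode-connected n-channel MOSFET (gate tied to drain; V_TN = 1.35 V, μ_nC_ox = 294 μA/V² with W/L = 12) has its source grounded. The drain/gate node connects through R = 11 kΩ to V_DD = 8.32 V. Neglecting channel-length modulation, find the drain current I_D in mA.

I_D = 0.581 mA

With gate tied to drain, V_GS = V_DS ≥ V_GS − V_TN, so the device is in saturation.
k_n = μ_nC_ox · (W/L) = 3.528 mA/V².
KCL at the drain: ½ k_n (V_GS − V_TN)² = (V_DD − V_GS)/R.
Let x = V_GS − 1.35. Then 19.4 x² + x − 6.97 = 0, giving x = 0.574 V (positive root), so V_GS = 1.92 V.
I_D = (V_DD − V_GS)/R = (8.32 − 1.92) / 11 = 0.581 mA.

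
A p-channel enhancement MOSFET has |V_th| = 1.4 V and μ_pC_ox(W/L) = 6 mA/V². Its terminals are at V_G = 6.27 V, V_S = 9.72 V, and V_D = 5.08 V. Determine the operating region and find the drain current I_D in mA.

Saturation; I_D = 12.6 mA

V_SG = V_S − V_G = 9.72 − 6.27 = 3.45 V; V_SD = V_S − V_D = 9.72 − 5.08 = 4.64 V.
V_ov = V_SG − |V_th| = 3.45 − 1.4 = 2.05 V.
Since V_SD = 4.64 V ≥ V_ov = 2.05 V, the device is in saturation.
I_D = ½ k_p V_ov² = 0.5 × 6 × 2.05² = 12.6 mA.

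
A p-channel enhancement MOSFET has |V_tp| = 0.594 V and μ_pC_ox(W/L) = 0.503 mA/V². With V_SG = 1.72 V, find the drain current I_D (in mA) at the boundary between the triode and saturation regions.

I_D = 0.319 mA

At the boundary V_SD = V_ov = V_SG − |V_tp| = 1.72 − 0.594 = 1.13 V.
I_D = ½ k_p V_ov² = 0.5 × 0.503 × 1.13² = 0.319 mA.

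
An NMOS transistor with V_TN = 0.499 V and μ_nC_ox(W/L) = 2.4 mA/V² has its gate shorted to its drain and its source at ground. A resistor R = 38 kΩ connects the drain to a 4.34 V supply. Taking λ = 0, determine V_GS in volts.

V_GS = 0.778 V

With gate tied to drain, V_GS = V_DS ≥ V_GS − V_TN, so the device is in saturation.
KCL at the drain: ½ k_n (V_GS − V_TN)² = (V_DD − V_GS)/R.
Let x = V_GS − 0.499. Then 45.6 x² + x − 3.841 = 0, giving x = 0.279 V (positive root), so V_GS = 0.778 V.
I_D = (V_DD − V_GS)/R = (4.34 − 0.778) / 38 = 0.0937 mA.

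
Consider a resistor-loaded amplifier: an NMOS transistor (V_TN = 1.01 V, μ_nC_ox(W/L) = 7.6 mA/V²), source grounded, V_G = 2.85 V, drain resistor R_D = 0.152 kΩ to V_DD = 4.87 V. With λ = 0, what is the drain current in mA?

V_GS = V_G = 2.85 V, so V_ov = 2.85 − 1.01 = 1.84 V.
Assume saturation: I_D = ½ k_n V_ov² = 0.5 × 7.6 × 1.84² = 12.9 mA, giving V_DS = V_DD − I_D R_D = 4.87 − 12.9 × 0.152 = 2.91 V.
V_DS = 2.91 V ≥ V_ov = 1.84 V, confirming saturation.

I_D = 12.9 mA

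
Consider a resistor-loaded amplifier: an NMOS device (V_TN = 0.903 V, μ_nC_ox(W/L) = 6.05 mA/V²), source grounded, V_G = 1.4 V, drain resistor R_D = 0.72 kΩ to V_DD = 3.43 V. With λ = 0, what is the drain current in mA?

I_D = 0.747 mA

V_GS = V_G = 1.4 V, so V_ov = 1.4 − 0.903 = 0.497 V.
Assume saturation: I_D = ½ k_n V_ov² = 0.5 × 6.05 × 0.497² = 0.747 mA, giving V_DS = V_DD − I_D R_D = 3.43 − 0.747 × 0.72 = 2.89 V.
V_DS = 2.89 V ≥ V_ov = 0.497 V, confirming saturation.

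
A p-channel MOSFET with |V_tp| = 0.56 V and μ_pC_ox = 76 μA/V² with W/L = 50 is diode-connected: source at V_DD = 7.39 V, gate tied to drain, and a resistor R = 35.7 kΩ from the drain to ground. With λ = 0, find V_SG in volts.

V_SG = 0.870 V

With gate tied to drain, V_SG = V_SD ≥ V_SG − |V_tp|, so the device is in saturation.
k_p = μ_pC_ox · (W/L) = 3.8 mA/V².
KCL at the drain: ½ k_p (V_SG − |V_tp|)² = (V_DD − V_SG)/R.
Let x = V_SG − 0.56. Then 67.8 x² + x − 6.83 = 0, giving x = 0.31 V (positive root), so V_SG = 0.87 V.
I_D = (V_DD − V_SG)/R = (7.39 − 0.87) / 35.7 = 0.183 mA.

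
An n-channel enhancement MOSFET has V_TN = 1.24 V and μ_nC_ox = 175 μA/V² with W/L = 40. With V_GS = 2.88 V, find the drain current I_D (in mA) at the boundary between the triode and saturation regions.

At the boundary V_DS = V_ov = V_GS − V_TN = 2.88 − 1.24 = 1.64 V.
k_n = μ_nC_ox · (W/L) = 7 mA/V².
I_D = ½ k_n V_ov² = 0.5 × 7 × 1.64² = 9.41 mA.

I_D = 9.41 mA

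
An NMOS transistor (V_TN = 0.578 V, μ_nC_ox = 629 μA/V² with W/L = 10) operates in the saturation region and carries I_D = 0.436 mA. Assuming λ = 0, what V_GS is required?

V_GS = 0.950 V

k_n = μ_nC_ox · (W/L) = 6.29 mA/V².
In saturation I_D = ½ k_n (V_GS − V_TN)², so V_GS − V_TN = √(2 I_D / k_n) = √(2 × 0.436 / 6.29) = 0.372 V.
V_GS = 0.578 + 0.372 = 0.95 V.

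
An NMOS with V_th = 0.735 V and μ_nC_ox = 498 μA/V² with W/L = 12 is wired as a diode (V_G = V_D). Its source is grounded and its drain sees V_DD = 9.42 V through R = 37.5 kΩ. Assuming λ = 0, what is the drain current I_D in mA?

I_D = 0.224 mA

With gate tied to drain, V_GS = V_DS ≥ V_GS − V_th, so the device is in saturation.
k_n = μ_nC_ox · (W/L) = 5.976 mA/V².
KCL at the drain: ½ k_n (V_GS − V_th)² = (V_DD − V_GS)/R.
Let x = V_GS − 0.735. Then 112 x² + x − 8.685 = 0, giving x = 0.274 V (positive root), so V_GS = 1.01 V.
I_D = (V_DD − V_GS)/R = (9.42 − 1.01) / 37.5 = 0.224 mA.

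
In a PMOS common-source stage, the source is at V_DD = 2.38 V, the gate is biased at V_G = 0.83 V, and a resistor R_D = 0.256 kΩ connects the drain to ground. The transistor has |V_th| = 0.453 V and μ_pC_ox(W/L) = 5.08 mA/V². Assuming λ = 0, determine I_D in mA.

V_SG = V_DD − V_G = 2.38 − 0.83 = 1.55 V, so V_ov = 1.55 − 0.453 = 1.1 V.
Assume saturation: I_D = ½ k_p V_ov² = 0.5 × 5.08 × 1.1² = 3.06 mA, giving V_SD = V_DD − I_D R_D = 2.38 − 3.06 × 0.256 = 1.6 V.
V_SD = 1.6 V ≥ V_ov = 1.1 V, confirming saturation.

I_D = 3.06 mA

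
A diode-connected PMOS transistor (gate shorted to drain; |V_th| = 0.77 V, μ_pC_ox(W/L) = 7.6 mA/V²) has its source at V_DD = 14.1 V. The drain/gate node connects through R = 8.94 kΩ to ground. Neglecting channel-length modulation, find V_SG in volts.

V_SG = 1.38 V

With gate tied to drain, V_SG = V_SD ≥ V_SG − |V_th|, so the device is in saturation.
KCL at the drain: ½ k_p (V_SG − |V_th|)² = (V_DD − V_SG)/R.
Let x = V_SG − 0.77. Then 34 x² + x − 13.33 = 0, giving x = 0.612 V (positive root), so V_SG = 1.38 V.
I_D = (V_DD − V_SG)/R = (14.1 − 1.38) / 8.94 = 1.42 mA.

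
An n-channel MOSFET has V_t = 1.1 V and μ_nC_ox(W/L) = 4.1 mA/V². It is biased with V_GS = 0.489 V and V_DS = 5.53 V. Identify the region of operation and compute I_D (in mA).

V_GS = 0.489 V < V_t = 1.1 V, so the transistor is in cutoff.

Cutoff; I_D = 0 mA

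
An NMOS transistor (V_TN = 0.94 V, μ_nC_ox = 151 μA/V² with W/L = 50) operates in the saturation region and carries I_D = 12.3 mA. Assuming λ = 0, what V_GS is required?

k_n = μ_nC_ox · (W/L) = 7.55 mA/V².
In saturation I_D = ½ k_n (V_GS − V_TN)², so V_GS − V_TN = √(2 I_D / k_n) = √(2 × 12.3 / 7.55) = 1.81 V.
V_GS = 0.94 + 1.81 = 2.75 V.

V_GS = 2.75 V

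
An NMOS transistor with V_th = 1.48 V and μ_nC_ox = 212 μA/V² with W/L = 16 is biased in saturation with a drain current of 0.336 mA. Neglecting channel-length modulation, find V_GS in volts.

k_n = μ_nC_ox · (W/L) = 3.392 mA/V².
In saturation I_D = ½ k_n (V_GS − V_th)², so V_GS − V_th = √(2 I_D / k_n) = √(2 × 0.336 / 3.392) = 0.445 V.
V_GS = 1.48 + 0.445 = 1.93 V.

V_GS = 1.93 V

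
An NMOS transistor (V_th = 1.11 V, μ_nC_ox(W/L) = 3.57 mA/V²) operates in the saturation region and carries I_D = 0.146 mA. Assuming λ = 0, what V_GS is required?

V_GS = 1.40 V

In saturation I_D = ½ k_n (V_GS − V_th)², so V_GS − V_th = √(2 I_D / k_n) = √(2 × 0.146 / 3.57) = 0.286 V.
V_GS = 1.11 + 0.286 = 1.4 V.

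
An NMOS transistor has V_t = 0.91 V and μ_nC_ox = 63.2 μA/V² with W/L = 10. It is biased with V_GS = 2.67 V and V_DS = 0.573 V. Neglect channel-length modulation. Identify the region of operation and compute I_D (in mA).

k_n = μ_nC_ox · (W/L) = 0.632 mA/V².
V_ov = V_GS − V_t = 2.67 − 0.91 = 1.76 V.
Since V_DS = 0.573 V < V_ov = 1.76 V, the device is in the triode region.
I_D = k_n [V_ov · V_DS − ½ V_DS²] = 0.632 × [1.76 × 0.573 − 0.5 × 0.573²] = 0.534 mA.

Triode; I_D = 0.534 mA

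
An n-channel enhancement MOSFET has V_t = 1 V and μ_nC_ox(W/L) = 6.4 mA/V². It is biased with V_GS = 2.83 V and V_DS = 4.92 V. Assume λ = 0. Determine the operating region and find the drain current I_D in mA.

V_ov = V_GS − V_t = 2.83 − 1 = 1.83 V.
Since V_DS = 4.92 V ≥ V_ov = 1.83 V, the device is in saturation.
I_D = ½ k_n V_ov² = 0.5 × 6.4 × 1.83² = 10.7 mA.

Saturation; I_D = 10.7 mA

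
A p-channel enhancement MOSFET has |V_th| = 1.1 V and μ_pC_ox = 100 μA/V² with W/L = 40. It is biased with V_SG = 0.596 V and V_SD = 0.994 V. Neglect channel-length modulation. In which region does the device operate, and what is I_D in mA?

V_SG = 0.596 V < |V_th| = 1.1 V, so the transistor is in cutoff.

Cutoff; I_D = 0 mA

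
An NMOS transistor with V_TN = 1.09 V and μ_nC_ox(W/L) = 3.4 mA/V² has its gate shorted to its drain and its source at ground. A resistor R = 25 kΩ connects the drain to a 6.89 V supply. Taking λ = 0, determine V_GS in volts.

V_GS = 1.45 V

With gate tied to drain, V_GS = V_DS ≥ V_GS − V_TN, so the device is in saturation.
KCL at the drain: ½ k_n (V_GS − V_TN)² = (V_DD − V_GS)/R.
Let x = V_GS − 1.09. Then 42.5 x² + x − 5.8 = 0, giving x = 0.358 V (positive root), so V_GS = 1.45 V.
I_D = (V_DD − V_GS)/R = (6.89 − 1.45) / 25 = 0.218 mA.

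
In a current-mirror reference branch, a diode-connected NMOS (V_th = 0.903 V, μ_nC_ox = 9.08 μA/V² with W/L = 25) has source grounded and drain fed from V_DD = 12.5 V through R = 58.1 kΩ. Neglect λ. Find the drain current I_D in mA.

I_D = 0.178 mA

With gate tied to drain, V_GS = V_DS ≥ V_GS − V_th, so the device is in saturation.
k_n = μ_nC_ox · (W/L) = 0.227 mA/V².
KCL at the drain: ½ k_n (V_GS − V_th)² = (V_DD − V_GS)/R.
Let x = V_GS − 0.903. Then 6.59 x² + x − 11.6 = 0, giving x = 1.25 V (positive root), so V_GS = 2.16 V.
I_D = (V_DD − V_GS)/R = (12.5 − 2.16) / 58.1 = 0.178 mA.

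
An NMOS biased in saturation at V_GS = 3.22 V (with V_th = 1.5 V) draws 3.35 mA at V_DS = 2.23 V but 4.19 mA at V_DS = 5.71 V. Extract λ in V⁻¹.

λ = 0.0858 V⁻¹

With V_GS fixed, I_D ∝ (1 + λ V_DS) in saturation, so I_D2/I_D1 = (1 + λ V_DS2)/(1 + λ V_DS1).
4.19/3.35 = 1.251 = (1 + 5.71 λ)/(1 + 2.23 λ).
Solving: λ (I_D1 V_DS2 − I_D2 V_DS1) = I_D2 − I_D1, so λ = (4.19 − 3.35) / (3.35 × 5.71 − 4.19 × 2.23) = 0.84 / 9.78 = 0.0858 V⁻¹.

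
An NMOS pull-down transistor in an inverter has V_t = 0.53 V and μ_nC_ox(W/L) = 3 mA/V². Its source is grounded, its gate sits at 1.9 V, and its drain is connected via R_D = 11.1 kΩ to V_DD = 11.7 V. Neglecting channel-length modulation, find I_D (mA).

I_D = 1.03 mA

V_GS = V_G = 1.9 V, so V_ov = 1.9 − 0.53 = 1.37 V.
Assume saturation: I_D = ½ k_n V_ov² = 0.5 × 3 × 1.37² = 2.82 mA, giving V_DS = V_DD − I_D R_D = 11.7 − 2.82 × 11.1 = -19.6 V.
But -19.6 V < V_ov = 1.37 V, so the device is actually in triode.
In triode I_D = k_n[V_ov V_DS − ½ V_DS²] and I_D = (V_DD − V_DS)/R_D. Equating: 16.6 V_DS² − 46.62 V_DS + 11.7 = 0, giving V_DS = 0.279 V (the root below V_ov).
I_D = (11.7 − 0.279) / 11.1 = 1.03 mA.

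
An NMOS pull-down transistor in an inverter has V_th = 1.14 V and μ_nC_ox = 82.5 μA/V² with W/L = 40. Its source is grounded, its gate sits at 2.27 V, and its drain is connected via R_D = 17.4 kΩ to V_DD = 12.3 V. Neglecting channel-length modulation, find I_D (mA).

V_GS = V_G = 2.27 V, so V_ov = 2.27 − 1.14 = 1.13 V.
k_n = μ_nC_ox · (W/L) = 3.3 mA/V².
Assume saturation: I_D = ½ k_n V_ov² = 0.5 × 3.3 × 1.13² = 2.11 mA, giving V_DS = V_DD − I_D R_D = 12.3 − 2.11 × 17.4 = -24.4 V.
But -24.4 V < V_ov = 1.13 V, so the device is actually in triode.
In triode I_D = k_n[V_ov V_DS − ½ V_DS²] and I_D = (V_DD − V_DS)/R_D. Equating: 28.7 V_DS² − 65.88 V_DS + 12.3 = 0, giving V_DS = 0.205 V (the root below V_ov).
I_D = (12.3 − 0.205) / 17.4 = 0.695 mA.

I_D = 0.695 mA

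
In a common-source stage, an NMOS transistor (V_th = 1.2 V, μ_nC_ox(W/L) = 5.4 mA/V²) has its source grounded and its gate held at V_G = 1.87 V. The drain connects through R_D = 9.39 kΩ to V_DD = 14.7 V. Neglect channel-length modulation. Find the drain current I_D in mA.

I_D = 1.21 mA

V_GS = V_G = 1.87 V, so V_ov = 1.87 − 1.2 = 0.67 V.
Assume saturation: I_D = ½ k_n V_ov² = 0.5 × 5.4 × 0.67² = 1.21 mA, giving V_DS = V_DD − I_D R_D = 14.7 − 1.21 × 9.39 = 3.32 V.
V_DS = 3.32 V ≥ V_ov = 0.67 V, confirming saturation.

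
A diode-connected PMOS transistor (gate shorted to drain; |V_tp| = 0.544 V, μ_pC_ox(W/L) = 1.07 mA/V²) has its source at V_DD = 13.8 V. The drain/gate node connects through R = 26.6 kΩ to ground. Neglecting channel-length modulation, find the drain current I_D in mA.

With gate tied to drain, V_SG = V_SD ≥ V_SG − |V_tp|, so the device is in saturation.
KCL at the drain: ½ k_p (V_SG − |V_tp|)² = (V_DD − V_SG)/R.
Let x = V_SG − 0.544. Then 14.2 x² + x − 13.26 = 0, giving x = 0.931 V (positive root), so V_SG = 1.47 V.
I_D = (V_DD − V_SG)/R = (13.8 − 1.47) / 26.6 = 0.463 mA.

I_D = 0.463 mA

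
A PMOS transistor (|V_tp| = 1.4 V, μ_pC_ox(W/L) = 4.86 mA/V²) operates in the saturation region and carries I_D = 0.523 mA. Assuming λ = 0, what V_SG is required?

In saturation I_D = ½ k_p (V_SG − |V_tp|)², so V_SG − |V_tp| = √(2 I_D / k_p) = √(2 × 0.523 / 4.86) = 0.464 V.
V_SG = 1.4 + 0.464 = 1.86 V.

V_SG = 1.86 V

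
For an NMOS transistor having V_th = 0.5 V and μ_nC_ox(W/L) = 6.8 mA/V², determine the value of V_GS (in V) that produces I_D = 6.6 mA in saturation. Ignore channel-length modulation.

V_GS = 1.89 V

In saturation I_D = ½ k_n (V_GS − V_th)², so V_GS − V_th = √(2 I_D / k_n) = √(2 × 6.6 / 6.8) = 1.39 V.
V_GS = 0.5 + 1.39 = 1.89 V.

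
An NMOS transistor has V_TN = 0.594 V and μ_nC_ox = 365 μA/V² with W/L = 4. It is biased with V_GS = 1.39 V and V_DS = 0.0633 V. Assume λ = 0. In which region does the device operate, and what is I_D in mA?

k_n = μ_nC_ox · (W/L) = 1.46 mA/V².
V_ov = V_GS − V_TN = 1.39 − 0.594 = 0.796 V.
Since V_DS = 0.0633 V < V_ov = 0.796 V, the device is in the triode region.
I_D = k_n [V_ov · V_DS − ½ V_DS²] = 1.46 × [0.796 × 0.0633 − 0.5 × 0.0633²] = 0.0706 mA.

Triode; I_D = 0.0706 mA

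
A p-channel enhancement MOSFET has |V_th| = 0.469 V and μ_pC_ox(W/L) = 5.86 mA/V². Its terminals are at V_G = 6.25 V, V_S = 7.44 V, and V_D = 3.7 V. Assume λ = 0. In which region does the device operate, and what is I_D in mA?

Saturation; I_D = 1.52 mA

V_SG = V_S − V_G = 7.44 − 6.25 = 1.19 V; V_SD = V_S − V_D = 7.44 − 3.7 = 3.74 V.
V_ov = V_SG − |V_th| = 1.19 − 0.469 = 0.721 V.
Since V_SD = 3.74 V ≥ V_ov = 0.721 V, the device is in saturation.
I_D = ½ k_p V_ov² = 0.5 × 5.86 × 0.721² = 1.52 mA.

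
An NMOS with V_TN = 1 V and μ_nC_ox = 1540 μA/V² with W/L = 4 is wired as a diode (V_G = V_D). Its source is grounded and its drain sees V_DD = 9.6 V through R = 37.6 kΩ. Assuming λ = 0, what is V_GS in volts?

V_GS = 1.27 V

With gate tied to drain, V_GS = V_DS ≥ V_GS − V_TN, so the device is in saturation.
k_n = μ_nC_ox · (W/L) = 6.16 mA/V².
KCL at the drain: ½ k_n (V_GS − V_TN)² = (V_DD − V_GS)/R.
Let x = V_GS − 1. Then 116 x² + x − 8.6 = 0, giving x = 0.268 V (positive root), so V_GS = 1.27 V.
I_D = (V_DD − V_GS)/R = (9.6 − 1.27) / 37.6 = 0.222 mA.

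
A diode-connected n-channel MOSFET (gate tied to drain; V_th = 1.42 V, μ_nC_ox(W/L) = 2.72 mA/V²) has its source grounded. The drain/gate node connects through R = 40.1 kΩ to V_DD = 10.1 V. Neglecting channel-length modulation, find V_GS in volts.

With gate tied to drain, V_GS = V_DS ≥ V_GS − V_th, so the device is in saturation.
KCL at the drain: ½ k_n (V_GS − V_th)² = (V_DD − V_GS)/R.
Let x = V_GS − 1.42. Then 54.5 x² + x − 8.68 = 0, giving x = 0.39 V (positive root), so V_GS = 1.81 V.
I_D = (V_DD − V_GS)/R = (10.1 − 1.81) / 40.1 = 0.207 mA.

V_GS = 1.81 V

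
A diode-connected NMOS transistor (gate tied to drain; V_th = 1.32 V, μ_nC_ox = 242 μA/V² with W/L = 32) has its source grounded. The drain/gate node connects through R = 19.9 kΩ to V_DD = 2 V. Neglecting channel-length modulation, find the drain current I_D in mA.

With gate tied to drain, V_GS = V_DS ≥ V_GS − V_th, so the device is in saturation.
k_n = μ_nC_ox · (W/L) = 7.744 mA/V².
KCL at the drain: ½ k_n (V_GS − V_th)² = (V_DD − V_GS)/R.
Let x = V_GS − 1.32. Then 77.1 x² + x − 0.68 = 0, giving x = 0.0877 V (positive root), so V_GS = 1.41 V.
I_D = (V_DD − V_GS)/R = (2 − 1.41) / 19.9 = 0.0298 mA.

I_D = 0.0298 mA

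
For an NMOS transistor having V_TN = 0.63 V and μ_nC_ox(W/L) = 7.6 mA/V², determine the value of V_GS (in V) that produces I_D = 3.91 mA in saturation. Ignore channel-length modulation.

In saturation I_D = ½ k_n (V_GS − V_TN)², so V_GS − V_TN = √(2 I_D / k_n) = √(2 × 3.91 / 7.6) = 1.01 V.
V_GS = 0.63 + 1.01 = 1.64 V.

V_GS = 1.64 V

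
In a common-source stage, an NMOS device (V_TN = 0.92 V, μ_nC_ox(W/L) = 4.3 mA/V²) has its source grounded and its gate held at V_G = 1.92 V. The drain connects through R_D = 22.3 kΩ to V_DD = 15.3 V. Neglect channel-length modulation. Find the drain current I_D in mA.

I_D = 0.678 mA

V_GS = V_G = 1.92 V, so V_ov = 1.92 − 0.92 = 1 V.
Assume saturation: I_D = ½ k_n V_ov² = 0.5 × 4.3 × 1² = 2.15 mA, giving V_DS = V_DD − I_D R_D = 15.3 − 2.15 × 22.3 = -32.6 V.
But -32.6 V < V_ov = 1 V, so the device is actually in triode.
In triode I_D = k_n[V_ov V_DS − ½ V_DS²] and I_D = (V_DD − V_DS)/R_D. Equating: 47.9 V_DS² − 96.89 V_DS + 15.3 = 0, giving V_DS = 0.173 V (the root below V_ov).
I_D = (15.3 − 0.173) / 22.3 = 0.678 mA.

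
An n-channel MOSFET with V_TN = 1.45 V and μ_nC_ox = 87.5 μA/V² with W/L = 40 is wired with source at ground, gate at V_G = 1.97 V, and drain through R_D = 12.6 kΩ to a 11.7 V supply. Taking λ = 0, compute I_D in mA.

I_D = 0.473 mA

V_GS = V_G = 1.97 V, so V_ov = 1.97 − 1.45 = 0.52 V.
k_n = μ_nC_ox · (W/L) = 3.5 mA/V².
Assume saturation: I_D = ½ k_n V_ov² = 0.5 × 3.5 × 0.52² = 0.473 mA, giving V_DS = V_DD − I_D R_D = 11.7 − 0.473 × 12.6 = 5.74 V.
V_DS = 5.74 V ≥ V_ov = 0.52 V, confirming saturation.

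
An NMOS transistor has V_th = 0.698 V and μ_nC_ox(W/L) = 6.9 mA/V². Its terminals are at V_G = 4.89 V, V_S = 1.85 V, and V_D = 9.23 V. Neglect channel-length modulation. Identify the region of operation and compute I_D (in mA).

Saturation; I_D = 18.9 mA

V_GS = V_G − V_S = 4.89 − 1.85 = 3.04 V; V_DS = V_D − V_S = 9.23 − 1.85 = 7.38 V.
V_ov = V_GS − V_th = 3.04 − 0.698 = 2.34 V.
Since V_DS = 7.38 V ≥ V_ov = 2.34 V, the device is in saturation.
I_D = ½ k_n V_ov² = 0.5 × 6.9 × 2.34² = 18.9 mA.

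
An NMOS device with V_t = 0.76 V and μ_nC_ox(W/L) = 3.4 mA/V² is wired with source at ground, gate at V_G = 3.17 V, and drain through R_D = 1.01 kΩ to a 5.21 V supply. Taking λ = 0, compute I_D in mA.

V_GS = V_G = 3.17 V, so V_ov = 3.17 − 0.76 = 2.41 V.
Assume saturation: I_D = ½ k_n V_ov² = 0.5 × 3.4 × 2.41² = 9.87 mA, giving V_DS = V_DD − I_D R_D = 5.21 − 9.87 × 1.01 = -4.76 V.
But -4.76 V < V_ov = 2.41 V, so the device is actually in triode.
In triode I_D = k_n[V_ov V_DS − ½ V_DS²] and I_D = (V_DD − V_DS)/R_D. Equating: 1.72 V_DS² − 9.276 V_DS + 5.21 = 0, giving V_DS = 0.637 V (the root below V_ov).
I_D = (5.21 − 0.637) / 1.01 = 4.53 mA.

I_D = 4.53 mA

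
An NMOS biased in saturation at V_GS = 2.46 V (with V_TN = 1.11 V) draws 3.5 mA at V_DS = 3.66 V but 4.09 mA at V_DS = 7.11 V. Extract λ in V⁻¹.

With V_GS fixed, I_D ∝ (1 + λ V_DS) in saturation, so I_D2/I_D1 = (1 + λ V_DS2)/(1 + λ V_DS1).
4.09/3.5 = 1.169 = (1 + 7.11 λ)/(1 + 3.66 λ).
Solving: λ (I_D1 V_DS2 − I_D2 V_DS1) = I_D2 − I_D1, so λ = (4.09 − 3.5) / (3.5 × 7.11 − 4.09 × 3.66) = 0.59 / 9.92 = 0.0595 V⁻¹.

λ = 0.0595 V⁻¹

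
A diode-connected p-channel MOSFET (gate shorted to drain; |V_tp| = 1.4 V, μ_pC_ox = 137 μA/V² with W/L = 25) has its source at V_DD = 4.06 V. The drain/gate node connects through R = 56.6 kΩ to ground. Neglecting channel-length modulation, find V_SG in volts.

With gate tied to drain, V_SG = V_SD ≥ V_SG − |V_tp|, so the device is in saturation.
k_p = μ_pC_ox · (W/L) = 3.425 mA/V².
KCL at the drain: ½ k_p (V_SG − |V_tp|)² = (V_DD − V_SG)/R.
Let x = V_SG − 1.4. Then 96.9 x² + x − 2.66 = 0, giving x = 0.161 V (positive root), so V_SG = 1.56 V.
I_D = (V_DD − V_SG)/R = (4.06 − 1.56) / 56.6 = 0.0442 mA.

V_SG = 1.56 V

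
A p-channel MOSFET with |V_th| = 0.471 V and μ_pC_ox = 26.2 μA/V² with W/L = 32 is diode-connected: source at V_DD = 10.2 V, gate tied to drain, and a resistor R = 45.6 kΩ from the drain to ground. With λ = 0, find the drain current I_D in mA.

I_D = 0.198 mA

With gate tied to drain, V_SG = V_SD ≥ V_SG − |V_th|, so the device is in saturation.
k_p = μ_pC_ox · (W/L) = 0.8384 mA/V².
KCL at the drain: ½ k_p (V_SG − |V_th|)² = (V_DD − V_SG)/R.
Let x = V_SG − 0.471. Then 19.1 x² + x − 9.729 = 0, giving x = 0.688 V (positive root), so V_SG = 1.16 V.
I_D = (V_DD − V_SG)/R = (10.2 − 1.16) / 45.6 = 0.198 mA.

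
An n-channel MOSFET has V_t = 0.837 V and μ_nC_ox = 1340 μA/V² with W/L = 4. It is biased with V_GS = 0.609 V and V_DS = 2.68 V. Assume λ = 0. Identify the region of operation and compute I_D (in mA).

Cutoff; I_D = 0 mA

V_GS = 0.609 V < V_t = 0.837 V, so the transistor is in cutoff.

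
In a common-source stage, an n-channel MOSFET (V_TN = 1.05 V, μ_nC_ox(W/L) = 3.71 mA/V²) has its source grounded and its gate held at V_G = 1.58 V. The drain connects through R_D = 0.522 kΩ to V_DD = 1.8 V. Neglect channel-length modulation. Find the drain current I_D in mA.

I_D = 0.521 mA

V_GS = V_G = 1.58 V, so V_ov = 1.58 − 1.05 = 0.53 V.
Assume saturation: I_D = ½ k_n V_ov² = 0.5 × 3.71 × 0.53² = 0.521 mA, giving V_DS = V_DD − I_D R_D = 1.8 − 0.521 × 0.522 = 1.53 V.
V_DS = 1.53 V ≥ V_ov = 0.53 V, confirming saturation.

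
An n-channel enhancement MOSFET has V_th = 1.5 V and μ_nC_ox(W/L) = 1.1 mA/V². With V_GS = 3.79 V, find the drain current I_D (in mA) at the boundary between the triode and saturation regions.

I_D = 2.88 mA

At the boundary V_DS = V_ov = V_GS − V_th = 3.79 − 1.5 = 2.29 V.
I_D = ½ k_n V_ov² = 0.5 × 1.1 × 2.29² = 2.88 mA.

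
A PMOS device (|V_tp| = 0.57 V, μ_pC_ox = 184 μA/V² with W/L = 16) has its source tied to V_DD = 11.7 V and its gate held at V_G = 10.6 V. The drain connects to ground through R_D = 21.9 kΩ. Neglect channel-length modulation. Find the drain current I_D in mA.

V_SG = V_DD − V_G = 11.7 − 10.6 = 1.1 V, so V_ov = 1.1 − 0.57 = 0.53 V.
k_p = μ_pC_ox · (W/L) = 2.944 mA/V².
Assume saturation: I_D = ½ k_p V_ov² = 0.5 × 2.944 × 0.53² = 0.413 mA, giving V_SD = V_DD − I_D R_D = 11.7 − 0.413 × 21.9 = 2.64 V.
V_SD = 2.64 V ≥ V_ov = 0.53 V, confirming saturation.

I_D = 0.413 mA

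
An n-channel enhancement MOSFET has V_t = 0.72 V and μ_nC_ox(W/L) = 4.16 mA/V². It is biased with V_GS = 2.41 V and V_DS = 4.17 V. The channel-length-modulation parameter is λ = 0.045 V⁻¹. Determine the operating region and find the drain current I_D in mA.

Saturation; I_D = 7.06 mA

V_ov = V_GS − V_t = 2.41 − 0.72 = 1.69 V.
Since V_DS = 4.17 V ≥ V_ov = 1.69 V, the device is in saturation.
I_D = ½ k_n V_ov² (1 + λ V_DS) = 0.5 × 4.16 × 1.69² × (1 + 0.045 × 4.17) = 7.06 mA.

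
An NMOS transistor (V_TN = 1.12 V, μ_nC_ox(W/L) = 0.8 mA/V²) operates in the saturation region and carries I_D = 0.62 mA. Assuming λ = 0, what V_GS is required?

V_GS = 2.36 V

In saturation I_D = ½ k_n (V_GS − V_TN)², so V_GS − V_TN = √(2 I_D / k_n) = √(2 × 0.62 / 0.8) = 1.24 V.
V_GS = 1.12 + 1.24 = 2.36 V.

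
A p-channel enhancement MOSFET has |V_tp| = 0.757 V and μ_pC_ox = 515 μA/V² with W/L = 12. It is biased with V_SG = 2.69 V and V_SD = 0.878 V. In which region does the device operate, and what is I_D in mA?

Triode; I_D = 8.11 mA

k_p = μ_pC_ox · (W/L) = 6.18 mA/V².
V_ov = V_SG − |V_tp| = 2.69 − 0.757 = 1.93 V.
Since V_SD = 0.878 V < V_ov = 1.93 V, the device is in the triode region.
I_D = k_p [V_ov · V_SD − ½ V_SD²] = 6.18 × [1.93 × 0.878 − 0.5 × 0.878²] = 8.11 mA.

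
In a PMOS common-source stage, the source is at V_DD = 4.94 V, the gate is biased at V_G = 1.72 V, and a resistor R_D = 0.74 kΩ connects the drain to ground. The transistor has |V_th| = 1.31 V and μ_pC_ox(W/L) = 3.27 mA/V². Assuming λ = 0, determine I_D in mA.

V_SG = V_DD − V_G = 4.94 − 1.72 = 3.22 V, so V_ov = 3.22 − 1.31 = 1.91 V.
Assume saturation: I_D = ½ k_p V_ov² = 0.5 × 3.27 × 1.91² = 5.96 mA, giving V_SD = V_DD − I_D R_D = 4.94 − 5.96 × 0.74 = 0.526 V.
But 0.526 V < V_ov = 1.91 V, so the device is actually in triode.
In triode I_D = k_p[V_ov V_SD − ½ V_SD²] and I_D = (V_DD − V_SD)/R_D. Equating: 1.21 V_SD² − 5.622 V_SD + 4.94 = 0, giving V_SD = 1.18 V (the root below V_ov).
I_D = (4.94 − 1.18) / 0.74 = 5.09 mA.

I_D = 5.09 mA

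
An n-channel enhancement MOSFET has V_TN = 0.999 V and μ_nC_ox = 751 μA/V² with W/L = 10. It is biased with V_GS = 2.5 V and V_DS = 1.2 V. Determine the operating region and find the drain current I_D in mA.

k_n = μ_nC_ox · (W/L) = 7.51 mA/V².
V_ov = V_GS − V_TN = 2.5 − 0.999 = 1.5 V.
Since V_DS = 1.2 V < V_ov = 1.5 V, the device is in the triode region.
I_D = k_n [V_ov · V_DS − ½ V_DS²] = 7.51 × [1.5 × 1.2 − 0.5 × 1.2²] = 8.12 mA.

Triode; I_D = 8.12 mA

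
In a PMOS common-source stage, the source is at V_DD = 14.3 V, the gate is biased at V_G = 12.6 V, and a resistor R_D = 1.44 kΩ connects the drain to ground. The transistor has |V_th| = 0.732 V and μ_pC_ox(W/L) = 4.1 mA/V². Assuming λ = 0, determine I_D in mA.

I_D = 1.92 mA

V_SG = V_DD − V_G = 14.3 − 12.6 = 1.7 V, so V_ov = 1.7 − 0.732 = 0.968 V.
Assume saturation: I_D = ½ k_p V_ov² = 0.5 × 4.1 × 0.968² = 1.92 mA, giving V_SD = V_DD − I_D R_D = 14.3 − 1.92 × 1.44 = 11.5 V.
V_SD = 11.5 V ≥ V_ov = 0.968 V, confirming saturation.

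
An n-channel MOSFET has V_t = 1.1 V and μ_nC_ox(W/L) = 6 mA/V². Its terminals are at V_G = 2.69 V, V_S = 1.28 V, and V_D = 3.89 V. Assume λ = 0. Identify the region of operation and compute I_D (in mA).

V_GS = V_G − V_S = 2.69 − 1.28 = 1.41 V; V_DS = V_D − V_S = 3.89 − 1.28 = 2.61 V.
V_ov = V_GS − V_t = 1.41 − 1.1 = 0.31 V.
Since V_DS = 2.61 V ≥ V_ov = 0.31 V, the device is in saturation.
I_D = ½ k_n V_ov² = 0.5 × 6 × 0.31² = 0.288 mA.

Saturation; I_D = 0.288 mA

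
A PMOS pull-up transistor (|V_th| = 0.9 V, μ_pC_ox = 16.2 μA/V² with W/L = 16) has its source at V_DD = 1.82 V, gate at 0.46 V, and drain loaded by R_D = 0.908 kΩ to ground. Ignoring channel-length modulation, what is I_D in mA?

V_SG = V_DD − V_G = 1.82 − 0.46 = 1.36 V, so V_ov = 1.36 − 0.9 = 0.46 V.
k_p = μ_pC_ox · (W/L) = 0.2592 mA/V².
Assume saturation: I_D = ½ k_p V_ov² = 0.5 × 0.2592 × 0.46² = 0.0274 mA, giving V_SD = V_DD − I_D R_D = 1.82 − 0.0274 × 0.908 = 1.8 V.
V_SD = 1.8 V ≥ V_ov = 0.46 V, confirming saturation.

I_D = 0.0274 mA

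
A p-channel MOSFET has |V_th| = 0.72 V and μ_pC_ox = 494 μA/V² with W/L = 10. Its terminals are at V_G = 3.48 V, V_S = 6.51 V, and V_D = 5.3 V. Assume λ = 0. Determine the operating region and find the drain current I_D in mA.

V_SG = V_S − V_G = 6.51 − 3.48 = 3.03 V; V_SD = V_S − V_D = 6.51 − 5.3 = 1.21 V.
k_p = μ_pC_ox · (W/L) = 4.94 mA/V².
V_ov = V_SG − |V_th| = 3.03 − 0.72 = 2.31 V.
Since V_SD = 1.21 V < V_ov = 2.31 V, the device is in the triode region.
I_D = k_p [V_ov · V_SD − ½ V_SD²] = 4.94 × [2.31 × 1.21 − 0.5 × 1.21²] = 10.2 mA.

Triode; I_D = 10.2 mA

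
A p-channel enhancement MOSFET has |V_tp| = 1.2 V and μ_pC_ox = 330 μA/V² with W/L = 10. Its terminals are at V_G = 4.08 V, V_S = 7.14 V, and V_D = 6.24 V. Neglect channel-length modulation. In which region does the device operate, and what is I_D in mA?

V_SG = V_S − V_G = 7.14 − 4.08 = 3.06 V; V_SD = V_S − V_D = 7.14 − 6.24 = 0.9 V.
k_p = μ_pC_ox · (W/L) = 3.3 mA/V².
V_ov = V_SG − |V_tp| = 3.06 − 1.2 = 1.86 V.
Since V_SD = 0.9 V < V_ov = 1.86 V, the device is in the triode region.
I_D = k_p [V_ov · V_SD − ½ V_SD²] = 3.3 × [1.86 × 0.9 − 0.5 × 0.9²] = 4.19 mA.

Triode; I_D = 4.19 mA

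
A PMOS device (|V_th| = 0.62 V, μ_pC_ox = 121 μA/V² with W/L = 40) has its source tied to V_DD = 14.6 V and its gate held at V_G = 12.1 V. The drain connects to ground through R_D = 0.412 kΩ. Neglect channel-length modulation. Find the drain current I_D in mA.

V_SG = V_DD − V_G = 14.6 − 12.1 = 2.5 V, so V_ov = 2.5 − 0.62 = 1.88 V.
k_p = μ_pC_ox · (W/L) = 4.84 mA/V².
Assume saturation: I_D = ½ k_p V_ov² = 0.5 × 4.84 × 1.88² = 8.55 mA, giving V_SD = V_DD − I_D R_D = 14.6 − 8.55 × 0.412 = 11.1 V.
V_SD = 11.1 V ≥ V_ov = 1.88 V, confirming saturation.

I_D = 8.55 mA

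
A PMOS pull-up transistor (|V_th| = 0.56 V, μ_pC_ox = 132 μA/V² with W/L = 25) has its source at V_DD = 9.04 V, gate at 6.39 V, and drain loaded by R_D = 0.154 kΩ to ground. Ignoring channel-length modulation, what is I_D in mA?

V_SG = V_DD − V_G = 9.04 − 6.39 = 2.65 V, so V_ov = 2.65 − 0.56 = 2.09 V.
k_p = μ_pC_ox · (W/L) = 3.3 mA/V².
Assume saturation: I_D = ½ k_p V_ov² = 0.5 × 3.3 × 2.09² = 7.21 mA, giving V_SD = V_DD − I_D R_D = 9.04 − 7.21 × 0.154 = 7.93 V.
V_SD = 7.93 V ≥ V_ov = 2.09 V, confirming saturation.

I_D = 7.21 mA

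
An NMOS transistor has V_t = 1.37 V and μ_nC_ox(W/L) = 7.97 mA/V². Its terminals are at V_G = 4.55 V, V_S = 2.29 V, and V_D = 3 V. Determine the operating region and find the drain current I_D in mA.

Triode; I_D = 3.03 mA

V_GS = V_G − V_S = 4.55 − 2.29 = 2.26 V; V_DS = V_D − V_S = 3 − 2.29 = 0.71 V.
V_ov = V_GS − V_t = 2.26 − 1.37 = 0.89 V.
Since V_DS = 0.71 V < V_ov = 0.89 V, the device is in the triode region.
I_D = k_n [V_ov · V_DS − ½ V_DS²] = 7.97 × [0.89 × 0.71 − 0.5 × 0.71²] = 3.03 mA.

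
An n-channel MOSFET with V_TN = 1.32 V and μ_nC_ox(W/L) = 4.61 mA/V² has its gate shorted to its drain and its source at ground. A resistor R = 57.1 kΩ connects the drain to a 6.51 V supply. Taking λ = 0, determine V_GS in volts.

V_GS = 1.51 V

With gate tied to drain, V_GS = V_DS ≥ V_GS − V_TN, so the device is in saturation.
KCL at the drain: ½ k_n (V_GS − V_TN)² = (V_DD − V_GS)/R.
Let x = V_GS − 1.32. Then 132 x² + x − 5.19 = 0, giving x = 0.195 V (positive root), so V_GS = 1.51 V.
I_D = (V_DD − V_GS)/R = (6.51 − 1.51) / 57.1 = 0.0875 mA.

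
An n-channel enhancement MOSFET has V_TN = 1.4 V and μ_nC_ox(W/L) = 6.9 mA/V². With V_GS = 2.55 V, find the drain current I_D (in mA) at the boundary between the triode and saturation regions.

At the boundary V_DS = V_ov = V_GS − V_TN = 2.55 − 1.4 = 1.15 V.
I_D = ½ k_n V_ov² = 0.5 × 6.9 × 1.15² = 4.56 mA.

I_D = 4.56 mA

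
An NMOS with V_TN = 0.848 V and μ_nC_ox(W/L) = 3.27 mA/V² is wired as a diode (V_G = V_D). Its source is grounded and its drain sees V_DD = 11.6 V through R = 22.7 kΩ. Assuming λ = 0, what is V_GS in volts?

With gate tied to drain, V_GS = V_DS ≥ V_GS − V_TN, so the device is in saturation.
KCL at the drain: ½ k_n (V_GS − V_TN)² = (V_DD − V_GS)/R.
Let x = V_GS − 0.848. Then 37.1 x² + x − 10.75 = 0, giving x = 0.525 V (positive root), so V_GS = 1.37 V.
I_D = (V_DD − V_GS)/R = (11.6 − 1.37) / 22.7 = 0.451 mA.

V_GS = 1.37 V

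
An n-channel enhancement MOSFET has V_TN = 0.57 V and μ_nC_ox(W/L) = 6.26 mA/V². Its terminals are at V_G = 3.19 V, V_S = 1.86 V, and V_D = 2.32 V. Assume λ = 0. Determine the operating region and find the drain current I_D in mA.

V_GS = V_G − V_S = 3.19 − 1.86 = 1.33 V; V_DS = V_D − V_S = 2.32 − 1.86 = 0.46 V.
V_ov = V_GS − V_TN = 1.33 − 0.57 = 0.76 V.
Since V_DS = 0.46 V < V_ov = 0.76 V, the device is in the triode region.
I_D = k_n [V_ov · V_DS − ½ V_DS²] = 6.26 × [0.76 × 0.46 − 0.5 × 0.46²] = 1.53 mA.

Triode; I_D = 1.53 mA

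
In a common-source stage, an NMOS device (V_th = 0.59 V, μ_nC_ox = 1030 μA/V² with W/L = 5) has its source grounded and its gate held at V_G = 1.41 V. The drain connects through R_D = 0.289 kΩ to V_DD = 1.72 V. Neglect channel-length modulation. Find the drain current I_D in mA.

I_D = 1.73 mA

V_GS = V_G = 1.41 V, so V_ov = 1.41 − 0.59 = 0.82 V.
k_n = μ_nC_ox · (W/L) = 5.15 mA/V².
Assume saturation: I_D = ½ k_n V_ov² = 0.5 × 5.15 × 0.82² = 1.73 mA, giving V_DS = V_DD − I_D R_D = 1.72 − 1.73 × 0.289 = 1.22 V.
V_DS = 1.22 V ≥ V_ov = 0.82 V, confirming saturation.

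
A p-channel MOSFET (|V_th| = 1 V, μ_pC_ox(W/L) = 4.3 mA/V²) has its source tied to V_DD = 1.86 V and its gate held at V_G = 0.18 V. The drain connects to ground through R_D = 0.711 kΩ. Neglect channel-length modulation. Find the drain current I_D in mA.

I_D = 0.994 mA

V_SG = V_DD − V_G = 1.86 − 0.18 = 1.68 V, so V_ov = 1.68 − 1 = 0.68 V.
Assume saturation: I_D = ½ k_p V_ov² = 0.5 × 4.3 × 0.68² = 0.994 mA, giving V_SD = V_DD − I_D R_D = 1.86 − 0.994 × 0.711 = 1.15 V.
V_SD = 1.15 V ≥ V_ov = 0.68 V, confirming saturation.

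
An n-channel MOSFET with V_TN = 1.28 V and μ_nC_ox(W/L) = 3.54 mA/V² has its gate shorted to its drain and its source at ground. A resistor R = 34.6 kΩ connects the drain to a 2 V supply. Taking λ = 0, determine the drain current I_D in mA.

With gate tied to drain, V_GS = V_DS ≥ V_GS − V_TN, so the device is in saturation.
KCL at the drain: ½ k_n (V_GS − V_TN)² = (V_DD − V_GS)/R.
Let x = V_GS − 1.28. Then 61.2 x² + x − 0.72 = 0, giving x = 0.101 V (positive root), so V_GS = 1.38 V.
I_D = (V_DD − V_GS)/R = (2 − 1.38) / 34.6 = 0.0179 mA.

I_D = 0.0179 mA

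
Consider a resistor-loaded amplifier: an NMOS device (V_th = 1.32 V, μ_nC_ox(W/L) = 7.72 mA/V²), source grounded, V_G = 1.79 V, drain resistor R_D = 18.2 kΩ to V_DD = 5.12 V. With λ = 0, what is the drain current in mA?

I_D = 0.277 mA

V_GS = V_G = 1.79 V, so V_ov = 1.79 − 1.32 = 0.47 V.
Assume saturation: I_D = ½ k_n V_ov² = 0.5 × 7.72 × 0.47² = 0.853 mA, giving V_DS = V_DD − I_D R_D = 5.12 − 0.853 × 18.2 = -10.4 V.
But -10.4 V < V_ov = 0.47 V, so the device is actually in triode.
In triode I_D = k_n[V_ov V_DS − ½ V_DS²] and I_D = (V_DD − V_DS)/R_D. Equating: 70.3 V_DS² − 67.04 V_DS + 5.12 = 0, giving V_DS = 0.0837 V (the root below V_ov).
I_D = (5.12 − 0.0837) / 18.2 = 0.277 mA.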